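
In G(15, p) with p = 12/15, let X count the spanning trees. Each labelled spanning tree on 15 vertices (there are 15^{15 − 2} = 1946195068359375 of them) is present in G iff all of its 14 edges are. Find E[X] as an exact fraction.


K_15 has 15^{15 − 2} = 1946195068359375 labelled spanning trees.
For each such spanning tree H, let X_H = 1 if all 14 edges of H are present in G. Then P[X_H = 1] = p^{14} = (4/5)^{14} = 268435456/6103515625.
By linearity: E[X] = Σ_H E[X_H] = 1946195068359375 · p^{14} = 1946195068359375 · 268435456/6103515625 = 427972821516288/5.
Numerically: E[X] ≈ 8.55946e+13.

E[X] = 1946195068359375 · (4/5)^{14} = 427972821516288/5 ≈ 8.55946e+13.


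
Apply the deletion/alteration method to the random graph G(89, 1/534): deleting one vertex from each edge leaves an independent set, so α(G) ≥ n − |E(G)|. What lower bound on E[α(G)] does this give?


E[|E(G)|] = C(89, 2)·p = 3916 · (1/534) = 22/3.
E[α(G)] ≥ n − E[|E(G)|] = 89 − 22/3 = 245/3.
Numerically: ≈ 81.667.
(This is only a lower bound; the true E[α(G)] may be larger.)

E[α(G)] ≥ 245/3 ≈ 81.667.


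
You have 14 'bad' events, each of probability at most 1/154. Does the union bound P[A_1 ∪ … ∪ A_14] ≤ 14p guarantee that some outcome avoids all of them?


Union bound: P[∪_{i=1}^{14} A_i] ≤ Σ_i P[A_i] ≤ 14·p = 14·(1/154) = 1/11.
Numerically: 1/11 ≈ 0.0909091.
Is 1/11 < 1? YES.
Since P[∪ A_i] ≤ 1/11 < 1, the complement has P[∩ A_i^c] ≥ 1 − 1/11 = 10/11 > 0, so some outcome avoids every A_i.

14·p = 1/11 ≈ 0.0909091; existence CERTIFIED by the union bound.


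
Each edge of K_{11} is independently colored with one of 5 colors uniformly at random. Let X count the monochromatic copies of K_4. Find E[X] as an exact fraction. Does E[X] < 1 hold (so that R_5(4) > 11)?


E[X] = C(11, 4) · 5^{1 − 6} = 330 · 5^{−5} = 330/3125.
As a reduced fraction: E[X] = 66/625 ≈ 0.105600.
Is E[X] < 1? YES.
Since E[X] < 1, there exists a 5-coloring of K_{11} with no monochromatic K_4; hence R_5(4) > 11.

E[X] = 66/625 ≈ 0.105600; E[X] < 1, so R_5(4) > 11.


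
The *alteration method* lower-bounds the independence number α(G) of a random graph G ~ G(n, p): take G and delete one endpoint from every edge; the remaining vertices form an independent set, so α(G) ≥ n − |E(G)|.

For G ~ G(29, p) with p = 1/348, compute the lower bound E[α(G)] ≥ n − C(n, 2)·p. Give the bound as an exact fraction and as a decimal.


E[|E(G)|] = C(29, 2)·p = 406 · (1/348) = 7/6.
E[α(G)] ≥ n − E[|E(G)|] = 29 − 7/6 = 167/6.
Numerically: ≈ 27.833.
(This is only a lower bound; the true E[α(G)] may be larger.)

E[α(G)] ≥ 167/6 ≈ 27.833.


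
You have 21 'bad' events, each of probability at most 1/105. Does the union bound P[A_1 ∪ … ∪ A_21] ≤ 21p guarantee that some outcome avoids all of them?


Union bound: P[∪_{i=1}^{21} A_i] ≤ Σ_i P[A_i] ≤ 21·p = 21·(1/105) = 1/5.
Numerically: 1/5 ≈ 0.200000.
Is 1/5 < 1? YES.
Since P[∪ A_i] ≤ 1/5 < 1, the complement has P[∩ A_i^c] ≥ 1 − 1/5 = 4/5 > 0, so some outcome avoids every A_i.

21·p = 1/5 ≈ 0.200000; existence CERTIFIED by the union bound.


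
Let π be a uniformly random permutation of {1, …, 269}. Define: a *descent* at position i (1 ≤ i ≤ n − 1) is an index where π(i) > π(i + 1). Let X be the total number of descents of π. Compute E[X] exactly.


Write X = Σ X_I over i = 1, …, 268, with X_I the indicator of one descent.
There are 268 indicators.
For each fixed i, the pair (π(i), π(i+1)) is a uniformly random ordered pair of distinct values from {1, …, 269}; by symmetry P[π(i) > π(i+1)] = 1/2.
By linearity: E[X] = 268 · (1/2) = (269 − 1) · (1/2) = 134 ≈ 134.000000.

E[X] = 134 = 134.000000.


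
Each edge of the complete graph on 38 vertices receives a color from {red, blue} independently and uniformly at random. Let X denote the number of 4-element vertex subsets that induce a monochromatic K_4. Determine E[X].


Let X = Σ_S X_S over the C(38, 4) = 73815 subsets S of size 4, where X_S = 1 if the K_4 on S is monochromatic.
For a fixed S, the K_4 on S has C(4, 2) = 6 edges. P[all 6 edges red] = (1/2)^6, and likewise for blue, so P[monochromatic] = 2·(1/2)^6 = 2^{1 − 6} = 1/32.
By linearity: E[X] = C(38, 4) · 2^{1 − 6} = 73815 · 1/32 = 73815/32.
Numerically: E[X] ≈ 2306.719.

E[X] = C(38,4)·2^(1−C(4,2)) = 73815/32 ≈ 2306.719.


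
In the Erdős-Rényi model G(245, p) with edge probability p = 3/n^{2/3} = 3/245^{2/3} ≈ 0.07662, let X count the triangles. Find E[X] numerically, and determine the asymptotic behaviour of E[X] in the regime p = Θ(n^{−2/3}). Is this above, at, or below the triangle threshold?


Number of potential triangles: C(245, 3) = 2421090.
Each occurs with probability p³ ≈ (0.07662)³ ≈ 4.4981258e-04.
By linearity: E[X] = C(245, 3)·p³ ≈ 2421090 · 4.4981258e-04 ≈ 1089.03673.
Since α = 2/3 < 1, p = c/n^{2/3} ≫ 1/n is above the triangle threshold p ~ 1/n. Asymptotically E[X] ~ (c³/6)·n^{3(1−α)} = (3³/6)·n^{1} → ∞; triangles are abundant w.h.p.

E[X] ≈ 1089.03673; in regime p = Θ(1/n^{2/3}) E[X] diverges (above the triangle threshold p ~ 1/n).


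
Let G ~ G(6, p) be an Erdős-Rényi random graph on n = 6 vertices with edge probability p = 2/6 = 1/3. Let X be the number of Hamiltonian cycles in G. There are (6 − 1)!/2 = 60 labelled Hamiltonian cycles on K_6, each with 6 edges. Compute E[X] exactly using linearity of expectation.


K_6 has (6 − 1)!/2 = 60 labelled Hamiltonian cycles.
For each such Hamiltonian cycle H, let X_H = 1 if all 6 edges of H are present in G. Then P[X_H = 1] = p^{6} = (1/3)^{6} = 1/729.
By linearity of expectation: E[X] = Σ_H E[X_H] = 60 · p^{6} = 60 · 1/729 = 20/243.
Numerically: E[X] ≈ 0.0823045.

E[X] = 60 · (1/3)^{6} = 20/243 ≈ 0.0823045.


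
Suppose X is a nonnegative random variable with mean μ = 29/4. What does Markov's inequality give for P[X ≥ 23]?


μ = E[X] = 29/4, a = 23.
Markov: P[X ≥ 23] ≤ μ/a = (29/4)/23 = 29/92.
Numerically: ≈ 0.315217.
(Since a = 23 > μ = 7.250000, the bound 29/92 is < 1 and informative.)

P[X ≥ 23] ≤ 29/92 ≈ 0.315217.


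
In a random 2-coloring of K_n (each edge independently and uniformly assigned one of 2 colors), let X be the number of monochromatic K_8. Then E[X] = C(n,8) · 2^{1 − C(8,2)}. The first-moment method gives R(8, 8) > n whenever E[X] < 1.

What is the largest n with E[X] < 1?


We need C(n, 8) · 2^{1 − 28} < 1, i.e. C(n, 8) < 2^{28 − 1} = 134217728.
Check values of n near the boundary:
  n = 41: C(41, 8) = 95548245; 95548245 < 134217728? YES
  n = 42: C(42, 8) = 118030185; 118030185 < 134217728? YES
  n = 43: C(43, 8) = 145008513; 145008513 < 134217728? NO
  n = 44: C(44, 8) = 177232627; 177232627 < 134217728? NO
The largest n with C(n, 8) < 134217728 is n = 42 (where E[X] = 118030185/134217728 ≈ 0.8794). Hence R(8, 8) > 42, i.e. R(8, 8) ≥ 43.

Largest n = 42; hence R(8, 8) > 42.


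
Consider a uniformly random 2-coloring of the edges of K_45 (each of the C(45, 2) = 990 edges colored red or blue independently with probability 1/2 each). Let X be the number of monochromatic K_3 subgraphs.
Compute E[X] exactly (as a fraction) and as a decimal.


Let X = Σ_S X_S over the C(45, 3) = 14190 subsets S of size 3, where X_S = 1 if the K_3 on S is monochromatic.
For a fixed S, the K_3 on S has C(3, 2) = 3 edges. P[all 3 edges red] = (1/2)^3, and likewise for blue, so P[monochromatic] = 2·(1/2)^3 = 2^{1 − 3} = 1/4.
By linearity of expectation: E[X] = C(45, 3) · 2^{1 − 3} = 14190 · 1/4 = 7095/2.
Numerically: E[X] ≈ 3547.5000.

E[X] = C(45,3)·2^(1−C(3,2)) = 7095/2 ≈ 3547.5000.


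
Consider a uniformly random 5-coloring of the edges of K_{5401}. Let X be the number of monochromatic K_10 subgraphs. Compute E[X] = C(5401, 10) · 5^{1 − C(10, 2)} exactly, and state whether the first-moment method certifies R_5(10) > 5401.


E[X] = C(5401, 10) · 5^{1 − 45} = 5772423232412011351582235732760 · 5^{−44} = 5772423232412011351582235732760/5684341886080801486968994140625.
As a reduced fraction: E[X] = 1154484646482402270316447146552/1136868377216160297393798828125 ≈ 1.0155.
Is E[X] < 1? NO.
Since E[X] ≥ 1, the first-moment bound is inconclusive at n = 5401; it does NOT by itself certify R_5(10) > 5401.

E[X] = 1154484646482402270316447146552/1136868377216160297393798828125 ≈ 1.0155; E[X] ≥ 1; first-moment method inconclusive here.


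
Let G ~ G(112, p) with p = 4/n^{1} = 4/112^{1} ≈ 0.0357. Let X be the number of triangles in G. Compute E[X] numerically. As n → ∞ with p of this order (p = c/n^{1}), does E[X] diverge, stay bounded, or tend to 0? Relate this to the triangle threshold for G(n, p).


Number of potential triangles: C(112, 3) = 227920.
Each occurs with probability p³ ≈ (0.0357)³ ≈ 4.55539e-05.
By linearity: E[X] = C(112, 3)·p³ ≈ 227920 · 4.55539e-05 ≈ 10.383.
Here α = 1, so p = 4/n is exactly at the triangle threshold p ~ 1/n. Asymptotically E[X] → c³/6 = 4³/6 = 32/3 ≈ 10.667, a bounded constant. In this regime the triangle count is asymptotically Poisson(c³/6).

E[X] ≈ 10.383; in regime p = Θ(1/n^{1}) E[X] stays bounded (at the triangle threshold p ~ 1/n).


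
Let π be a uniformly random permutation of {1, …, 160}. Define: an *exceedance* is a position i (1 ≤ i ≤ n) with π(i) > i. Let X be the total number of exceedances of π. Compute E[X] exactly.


Write X = Σ_{i=1}^{160} X_i, where X_i = 1_{π(i) > i}.
For each fixed i, π(i) is uniform over {1, …, 160} (marginal of a uniform permutation), so P[π(i) > i] = (n − i)/n. Summing: Σ_{i=1}^{160} (n − i)/n = (0 + 1 + … + 159)/160 = 160(160 − 1)/(2·160) = (160 − 1)/2.
Hence E[X] = Σ_{i=1}^{160} (160 − i)/160 = 159/2 ≈ 79.500.

E[X] = 159/2 = 79.500.


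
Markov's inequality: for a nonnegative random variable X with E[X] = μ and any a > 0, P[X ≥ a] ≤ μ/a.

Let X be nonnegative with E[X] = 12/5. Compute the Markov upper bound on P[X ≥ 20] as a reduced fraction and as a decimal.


μ = E[X] = 12/5, a = 20.
Markov: P[X ≥ 20] ≤ μ/a = (12/5)/20 = 3/25.
Numerically: ≈ 0.1200.
(Since a = 20 > μ = 2.4000, the bound 3/25 is < 1 and informative.)

P[X ≥ 20] ≤ 3/25 ≈ 0.1200.


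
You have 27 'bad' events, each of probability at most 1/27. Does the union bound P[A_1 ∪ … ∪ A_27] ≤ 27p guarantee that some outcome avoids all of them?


Union bound: P[∪_{i=1}^{27} A_i] ≤ Σ_i P[A_i] ≤ 27·p = 27·(1/27) = 1.
Numerically: 1 ≈ 1.000.
Is 1 < 1? NO.
Since the bound 1 is ≥ 1, the union bound is uninformative here; it does NOT by itself certify existence.

27·p = 1 ≈ 1.000; existence NOT certified by the union bound.


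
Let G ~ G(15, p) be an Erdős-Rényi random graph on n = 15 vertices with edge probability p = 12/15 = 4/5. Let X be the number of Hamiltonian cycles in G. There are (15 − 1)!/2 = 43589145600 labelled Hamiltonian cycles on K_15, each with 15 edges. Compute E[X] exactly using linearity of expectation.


K_15 has (15 − 1)!/2 = 43589145600 labelled Hamiltonian cycles.
For each such Hamiltonian cycle H, let X_H = 1 if all 15 edges of H are present in G. Then P[X_H = 1] = p^{15} = (4/5)^{15} = 1073741824/30517578125.
By linearity: E[X] = Σ_H E[X_H] = 43589145600 · p^{15} = 43589145600 · 1073741824/30517578125 = 1872139548125822976/1220703125.
Numerically: E[X] ≈ 1.53366e+09.

E[X] = 43589145600 · (4/5)^{15} = 1872139548125822976/1220703125 ≈ 1.53366e+09.


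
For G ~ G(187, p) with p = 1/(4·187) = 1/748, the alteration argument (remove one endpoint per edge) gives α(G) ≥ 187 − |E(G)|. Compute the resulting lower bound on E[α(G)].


E[|E(G)|] = C(187, 2)·p = 17391 · (1/748) = 93/4.
E[α(G)] ≥ n − E[|E(G)|] = 187 − 93/4 = 655/4.
Numerically: ≈ 163.750000.
(This is only a lower bound; the true E[α(G)] may be larger.)

E[α(G)] ≥ 655/4 ≈ 163.750000.


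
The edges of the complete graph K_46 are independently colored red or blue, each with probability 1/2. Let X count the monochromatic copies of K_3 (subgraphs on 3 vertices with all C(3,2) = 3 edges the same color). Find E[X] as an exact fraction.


Let X = Σ_S X_S over the C(46, 3) = 15180 subsets S of size 3, where X_S = 1 if the K_3 on S is monochromatic.
For a fixed S, the K_3 on S has C(3, 2) = 3 edges. P[all 3 edges red] = (1/2)^3, and likewise for blue, so P[monochromatic] = 2·(1/2)^3 = 2^{1 − 3} = 1/4.
By linearity of expectation: E[X] = C(46, 3) · 2^{1 − 3} = 15180 · 1/4 = 3795.
Numerically: E[X] ≈ 3795.0000.

E[X] = C(46,3)·2^(1−C(3,2)) = 3795 ≈ 3795.0000.


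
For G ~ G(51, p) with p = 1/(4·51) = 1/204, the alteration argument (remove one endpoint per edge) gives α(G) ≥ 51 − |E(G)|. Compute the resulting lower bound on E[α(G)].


E[|E(G)|] = C(51, 2)·p = 1275 · (1/204) = 25/4.
E[α(G)] ≥ n − E[|E(G)|] = 51 − 25/4 = 179/4.
Numerically: ≈ 44.7500.
(This is only a lower bound; the true E[α(G)] may be larger.)

E[α(G)] ≥ 179/4 ≈ 44.7500.


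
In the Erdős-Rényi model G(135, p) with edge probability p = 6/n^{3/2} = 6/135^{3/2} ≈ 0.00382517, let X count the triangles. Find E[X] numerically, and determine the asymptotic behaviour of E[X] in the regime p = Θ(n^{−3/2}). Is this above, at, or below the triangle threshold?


Number of potential triangles: C(135, 3) = 400995.
Each occurs with probability p³ ≈ (0.00382517)³ ≈ 5.59695471e-08.
By linearity: E[X] = C(135, 3)·p³ ≈ 400995 · 5.59695471e-08 ≈ 0.022444.
Since α = 3/2 > 1, p = c/n^{3/2} = o(1/n) is below the triangle threshold p ~ 1/n. Asymptotically E[X] ~ (c³/6)·n^{3(1−α)} = (6³/6)·n^{-1.5} → 0, so by Markov's inequality G has no triangles w.h.p.

E[X] ≈ 0.022444; in regime p = Θ(1/n^{3/2}) E[X] tends to 0 (below the triangle threshold p ~ 1/n).


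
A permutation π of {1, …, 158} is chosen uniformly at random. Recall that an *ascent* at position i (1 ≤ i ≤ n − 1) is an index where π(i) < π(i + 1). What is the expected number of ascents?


Write X = Σ X_I over i = 1, …, 157, with X_I the indicator of one ascent.
There are 157 indicators.
For each fixed i, the pair (π(i), π(i+1)) is a uniformly random ordered pair of distinct values from {1, …, 158}; by symmetry P[π(i) < π(i+1)] = 1/2.
By linearity: E[X] = 157 · (1/2) = (158 − 1) · (1/2) = 157/2 ≈ 78.5000.

E[X] = 157/2 = 78.5000.


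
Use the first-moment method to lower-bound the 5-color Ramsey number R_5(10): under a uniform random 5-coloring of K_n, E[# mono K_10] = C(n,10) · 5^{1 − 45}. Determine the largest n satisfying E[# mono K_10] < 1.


We need C(n, 10) · 5^{1 − 45} < 1, i.e. C(n, 10) < 5^{45 − 1} = 5684341886080801486968994140625.
Check values of n near the boundary:
  n = 5387: C(5387, 10) = 5624406917627224603154306376491; 5624406917627224603154306376491 < 5684341886080801486968994140625? YES
  n = 5388: C(5388, 10) = 5634865093375880654852250419586; 5634865093375880654852250419586 < 5684341886080801486968994140625? YES
  n = 5389: C(5389, 10) = 5645340767466558997768874792926; 5645340767466558997768874792926 < 5684341886080801486968994140625? YES
  n = 5390: C(5390, 10) = 5655833965919099070255434039753; 5655833965919099070255434039753 < 5684341886080801486968994140625? YES
  n = 5391: C(5391, 10) = 5666344714787188828795213697883; 5666344714787188828795213697883 < 5684341886080801486968994140625? YES
  n = 5392: C(5392, 10) = 5676873040158402483252283957448; 5676873040158402483252283957448 < 5684341886080801486968994140625? YES
  n = 5393: C(5393, 10) = 5687418968154238267170642278008; 5687418968154238267170642278008 < 5684341886080801486968994140625? NO
  n = 5394: C(5394, 10) = 5697982524930156243149785372878; 5697982524930156243149785372878 < 5684341886080801486968994140625? NO
  n = 5395: C(5395, 10) = 5708563736675616143322765475706; 5708563736675616143322765475706 < 5684341886080801486968994140625? NO
The largest n with C(n, 10) < 5684341886080801486968994140625 is n = 5392 (where E[X] = 5676873040158402483252283957448/5684341886080801486968994140625 ≈ 0.99869). Hence R_5(10) > 5392, i.e. R_5(10) ≥ 5393.

Largest n = 5392; hence R_5(10) > 5392.


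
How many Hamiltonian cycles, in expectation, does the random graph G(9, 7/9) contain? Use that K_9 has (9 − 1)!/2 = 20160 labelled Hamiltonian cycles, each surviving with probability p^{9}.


K_9 has (9 − 1)!/2 = 20160 labelled Hamiltonian cycles.
For each such Hamiltonian cycle H, let X_H = 1 if all 9 edges of H are present in G. Then P[X_H = 1] = p^{9} = (7/9)^{9} = 40353607/387420489.
By linearity of expectation: E[X] = Σ_H E[X_H] = 20160 · p^{9} = 20160 · 40353607/387420489 = 90392079680/43046721.
Numerically: E[X] ≈ 2099.9.

E[X] = 20160 · (7/9)^{9} = 90392079680/43046721 ≈ 2099.9.


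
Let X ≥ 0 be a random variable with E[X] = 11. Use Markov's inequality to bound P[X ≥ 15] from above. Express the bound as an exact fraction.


μ = E[X] = 11, a = 15.
Markov: P[X ≥ 15] ≤ μ/a = (11)/15 = 11/15.
Numerically: ≈ 0.733.
(Since a = 15 > μ = 11.000, the bound 11/15 is < 1 and informative.)

P[X ≥ 15] ≤ 11/15 ≈ 0.733.


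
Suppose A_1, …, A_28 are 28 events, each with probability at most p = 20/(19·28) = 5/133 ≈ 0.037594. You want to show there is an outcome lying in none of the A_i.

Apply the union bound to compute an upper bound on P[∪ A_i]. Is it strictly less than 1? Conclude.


Union bound: P[∪_{i=1}^{28} A_i] ≤ Σ_i P[A_i] ≤ 28·p = 28·(5/133) = 20/19.
Numerically: 20/19 ≈ 1.052632.
Is 20/19 < 1? NO.
Since the bound 20/19 is ≥ 1, the union bound is uninformative here; it does NOT by itself certify existence.

28·p = 20/19 ≈ 1.052632; existence NOT certified by the union bound.


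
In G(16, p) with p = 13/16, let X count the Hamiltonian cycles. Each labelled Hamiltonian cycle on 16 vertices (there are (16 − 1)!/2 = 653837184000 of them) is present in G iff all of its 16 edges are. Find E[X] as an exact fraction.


K_16 has (16 − 1)!/2 = 653837184000 labelled Hamiltonian cycles.
For each such Hamiltonian cycle H, let X_H = 1 if all 16 edges of H are present in G. Then P[X_H = 1] = p^{16} = (13/16)^{16} = 665416609183179841/18446744073709551616.
Summing the indicators: E[X] = Σ_H E[X_H] = 653837184000 · p^{16} = 653837184000 · 665416609183179841/18446744073709551616 = 424877072202303561918952875/18014398509481984.
Numerically: E[X] ≈ 2.359e+10.

E[X] = 653837184000 · (13/16)^{16} = 424877072202303561918952875/18014398509481984 ≈ 2.359e+10.


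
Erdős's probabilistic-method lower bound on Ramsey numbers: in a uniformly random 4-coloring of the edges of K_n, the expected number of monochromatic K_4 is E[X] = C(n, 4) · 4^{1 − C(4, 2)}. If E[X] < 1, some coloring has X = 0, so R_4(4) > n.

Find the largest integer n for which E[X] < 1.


We need C(n, 4) · 4^{1 − 6} < 1, i.e. C(n, 4) < 4^{6 − 1} = 1024.
Check values of n near the boundary:
  n = 11: C(11, 4) = 330; 330 < 1024? YES
  n = 12: C(12, 4) = 495; 495 < 1024? YES
  n = 13: C(13, 4) = 715; 715 < 1024? YES
  n = 14: C(14, 4) = 1001; 1001 < 1024? YES
  n = 15: C(15, 4) = 1365; 1365 < 1024? NO
  n = 16: C(16, 4) = 1820; 1820 < 1024? NO
The largest n with C(n, 4) < 1024 is n = 14 (where E[X] = 1001/1024 ≈ 0.978). Hence R_4(4) > 14, i.e. R_4(4) ≥ 15.

Largest n = 14; hence R_4(4) > 14.


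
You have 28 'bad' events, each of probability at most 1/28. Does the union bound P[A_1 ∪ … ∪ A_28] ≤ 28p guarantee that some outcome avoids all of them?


Union bound: P[∪_{i=1}^{28} A_i] ≤ Σ_i P[A_i] ≤ 28·p = 28·(1/28) = 1.
Numerically: 1 ≈ 1.00000.
Is 1 < 1? NO.
Since the bound 1 is ≥ 1, the union bound is uninformative here; it does NOT by itself certify existence.

28·p = 1 ≈ 1.00000; existence NOT certified by the union bound.


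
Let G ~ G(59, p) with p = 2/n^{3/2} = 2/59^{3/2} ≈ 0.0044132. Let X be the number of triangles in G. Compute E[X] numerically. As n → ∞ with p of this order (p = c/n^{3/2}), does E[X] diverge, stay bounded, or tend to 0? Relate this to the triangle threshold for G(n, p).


Number of potential triangles: C(59, 3) = 32509.
Each occurs with probability p³ ≈ (0.0044132)³ ≈ 8.5951990e-08.
By linearity: E[X] = C(59, 3)·p³ ≈ 32509 · 8.5951990e-08 ≈ 0.00279.
Since α = 3/2 > 1, p = c/n^{3/2} = o(1/n) is below the triangle threshold p ~ 1/n. Asymptotically E[X] ~ (c³/6)·n^{3(1−α)} = (2³/6)·n^{-1.5} → 0, so by Markov's inequality G has no triangles w.h.p.

E[X] ≈ 0.00279; in regime p = Θ(1/n^{3/2}) E[X] tends to 0 (below the triangle threshold p ~ 1/n).


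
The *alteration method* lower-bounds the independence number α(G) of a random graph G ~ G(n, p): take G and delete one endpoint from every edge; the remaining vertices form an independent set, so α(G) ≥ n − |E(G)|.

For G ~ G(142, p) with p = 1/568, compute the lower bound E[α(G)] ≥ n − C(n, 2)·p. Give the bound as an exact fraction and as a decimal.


E[|E(G)|] = C(142, 2)·p = 10011 · (1/568) = 141/8.
E[α(G)] ≥ n − E[|E(G)|] = 142 − 141/8 = 995/8.
Numerically: ≈ 124.375000.
(This is only a lower bound; the true E[α(G)] may be larger.)

E[α(G)] ≥ 995/8 ≈ 124.375000.


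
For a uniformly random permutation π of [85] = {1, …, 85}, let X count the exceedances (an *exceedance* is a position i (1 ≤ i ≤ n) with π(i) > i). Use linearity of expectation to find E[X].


Write X = Σ_{i=1}^{85} X_i, where X_i = 1_{π(i) > i}.
For each fixed i, π(i) is uniform over {1, …, 85} (marginal of a uniform permutation), so P[π(i) > i] = (n − i)/n. Summing: Σ_{i=1}^{85} (n − i)/n = (0 + 1 + … + 84)/85 = 85(85 − 1)/(2·85) = (85 − 1)/2.
Hence E[X] = Σ_{i=1}^{85} (85 − i)/85 = 42 ≈ 42.000000.

E[X] = 42 = 42.000000.


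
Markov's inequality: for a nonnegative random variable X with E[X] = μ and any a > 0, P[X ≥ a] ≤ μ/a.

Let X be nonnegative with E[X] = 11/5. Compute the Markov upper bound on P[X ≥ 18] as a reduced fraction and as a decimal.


μ = E[X] = 11/5, a = 18.
Markov: P[X ≥ 18] ≤ μ/a = (11/5)/18 = 11/90.
Numerically: ≈ 0.122222.
(Since a = 18 > μ = 2.200000, the bound 11/90 is < 1 and informative.)

P[X ≥ 18] ≤ 11/90 ≈ 0.122222.


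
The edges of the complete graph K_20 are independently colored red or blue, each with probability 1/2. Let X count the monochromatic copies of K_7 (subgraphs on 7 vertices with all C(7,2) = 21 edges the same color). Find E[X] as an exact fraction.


Let X = Σ_S X_S over the C(20, 7) = 77520 subsets S of size 7, where X_S = 1 if the K_7 on S is monochromatic.
For a fixed S, the K_7 on S has C(7, 2) = 21 edges. P[all 21 edges red] = (1/2)^21, and likewise for blue, so P[monochromatic] = 2·(1/2)^21 = 2^{1 − 21} = 1/1048576.
By linearity of expectation: E[X] = C(20, 7) · 2^{1 − 21} = 77520 · 1/1048576 = 4845/65536.
Numerically: E[X] ≈ 0.074.

E[X] = C(20,7)·2^(1−C(7,2)) = 4845/65536 ≈ 0.074.


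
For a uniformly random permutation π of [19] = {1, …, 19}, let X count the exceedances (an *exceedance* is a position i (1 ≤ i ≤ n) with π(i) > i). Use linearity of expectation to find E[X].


Write X = Σ_{i=1}^{19} X_i, where X_i = 1_{π(i) > i}.
For each fixed i, π(i) is uniform over {1, …, 19} (marginal of a uniform permutation), so P[π(i) > i] = (n − i)/n. Summing: Σ_{i=1}^{19} (n − i)/n = (0 + 1 + … + 18)/19 = 19(19 − 1)/(2·19) = (19 − 1)/2.
Hence E[X] = Σ_{i=1}^{19} (19 − i)/19 = 9 ≈ 9.00000.

E[X] = 9 = 9.00000.


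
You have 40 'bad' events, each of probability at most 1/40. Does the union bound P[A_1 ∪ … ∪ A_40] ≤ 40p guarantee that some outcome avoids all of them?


Union bound: P[∪_{i=1}^{40} A_i] ≤ Σ_i P[A_i] ≤ 40·p = 40·(1/40) = 1.
Numerically: 1 ≈ 1.000.
Is 1 < 1? NO.
Since the bound 1 is ≥ 1, the union bound is uninformative here; it does NOT by itself certify existence.

40·p = 1 ≈ 1.000; existence NOT certified by the union bound.


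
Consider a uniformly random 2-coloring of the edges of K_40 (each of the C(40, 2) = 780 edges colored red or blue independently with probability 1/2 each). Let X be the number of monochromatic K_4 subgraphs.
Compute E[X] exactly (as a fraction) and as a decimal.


Let X = Σ_S X_S over the C(40, 4) = 91390 subsets S of size 4, where X_S = 1 if the K_4 on S is monochromatic.
For a fixed S, the K_4 on S has C(4, 2) = 6 edges. P[all 6 edges red] = (1/2)^6, and likewise for blue, so P[monochromatic] = 2·(1/2)^6 = 2^{1 − 6} = 1/32.
Summing: E[X] = C(40, 4) · 2^{1 − 6} = 91390 · 1/32 = 45695/16.
Numerically: E[X] ≈ 2855.93750.

E[X] = C(40,4)·2^(1−C(4,2)) = 45695/16 ≈ 2855.93750.


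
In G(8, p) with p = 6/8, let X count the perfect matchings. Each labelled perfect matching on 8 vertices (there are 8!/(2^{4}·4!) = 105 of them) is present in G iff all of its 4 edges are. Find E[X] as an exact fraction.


K_8 has 8!/(2^{4}·4!) = 105 labelled perfect matchings.
For each such perfect matching H, let X_H = 1 if all 4 edges of H are present in G. Then P[X_H = 1] = p^{4} = (3/4)^{4} = 81/256.
By linearity of expectation: E[X] = Σ_H E[X_H] = 105 · p^{4} = 105 · 81/256 = 8505/256.
Numerically: E[X] ≈ 33.2227.

E[X] = 105 · (3/4)^{4} = 8505/256 ≈ 33.2227.


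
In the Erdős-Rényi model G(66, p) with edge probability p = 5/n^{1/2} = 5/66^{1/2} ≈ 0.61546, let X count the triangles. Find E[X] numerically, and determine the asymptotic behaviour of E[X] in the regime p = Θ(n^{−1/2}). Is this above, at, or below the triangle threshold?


Number of potential triangles: C(66, 3) = 45760.
Each occurs with probability p³ ≈ (0.61546)³ ≈ 2.3312782e-01.
By linearity: E[X] = C(66, 3)·p³ ≈ 45760 · 2.3312782e-01 ≈ 10667.92922.
Since α = 1/2 < 1, p = c/n^{1/2} ≫ 1/n is above the triangle threshold p ~ 1/n. Asymptotically E[X] ~ (c³/6)·n^{3(1−α)} = (5³/6)·n^{1.5} → ∞; triangles are abundant w.h.p.

E[X] ≈ 10667.92922; in regime p = Θ(1/n^{1/2}) E[X] diverges (above the triangle threshold p ~ 1/n).


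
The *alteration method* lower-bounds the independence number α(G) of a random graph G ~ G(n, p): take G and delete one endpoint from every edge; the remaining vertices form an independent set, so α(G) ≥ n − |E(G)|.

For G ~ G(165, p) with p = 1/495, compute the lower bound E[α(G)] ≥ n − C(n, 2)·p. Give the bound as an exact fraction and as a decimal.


E[|E(G)|] = C(165, 2)·p = 13530 · (1/495) = 82/3.
E[α(G)] ≥ n − E[|E(G)|] = 165 − 82/3 = 413/3.
Numerically: ≈ 137.6667.
(This is only a lower bound; the true E[α(G)] may be larger.)

E[α(G)] ≥ 413/3 ≈ 137.6667.


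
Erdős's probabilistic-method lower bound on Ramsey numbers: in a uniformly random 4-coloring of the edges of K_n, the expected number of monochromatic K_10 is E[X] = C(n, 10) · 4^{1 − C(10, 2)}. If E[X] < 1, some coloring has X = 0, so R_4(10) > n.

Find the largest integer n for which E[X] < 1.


We need C(n, 10) · 4^{1 − 45} < 1, i.e. C(n, 10) < 4^{45 − 1} = 309485009821345068724781056.
Check values of n near the boundary:
  n = 2022: C(2022, 10) = 307870445231474093395937796; 307870445231474093395937796 < 309485009821345068724781056? YES
  n = 2023: C(2023, 10) = 309399856285778485315440716; 309399856285778485315440716 < 309485009821345068724781056? YES
  n = 2024: C(2024, 10) = 310936101848269937576192656; 310936101848269937576192656 < 309485009821345068724781056? NO
  n = 2025: C(2025, 10) = 312479209053472269772600560; 312479209053472269772600560 < 309485009821345068724781056? NO
The largest n with C(n, 10) < 309485009821345068724781056 is n = 2023 (where E[X] = 77349964071444621328860179/77371252455336267181195264 ≈ 0.999725). Hence R_4(10) > 2023, i.e. R_4(10) ≥ 2024.

Largest n = 2023; hence R_4(10) > 2023.


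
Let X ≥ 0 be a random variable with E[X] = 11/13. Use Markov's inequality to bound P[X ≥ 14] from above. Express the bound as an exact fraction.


μ = E[X] = 11/13, a = 14.
Markov: P[X ≥ 14] ≤ μ/a = (11/13)/14 = 11/182.
Numerically: ≈ 0.0604.
(Since a = 14 > μ = 0.8462, the bound 11/182 is < 1 and informative.)

P[X ≥ 14] ≤ 11/182 ≈ 0.0604.


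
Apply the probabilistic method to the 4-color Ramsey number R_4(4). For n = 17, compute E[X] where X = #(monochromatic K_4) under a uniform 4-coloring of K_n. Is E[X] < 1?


E[X] = C(17, 4) · 4^{1 − 6} = 2380 · 4^{−5} = 2380/1024.
As a reduced fraction: E[X] = 595/256 ≈ 2.324219.
Is E[X] < 1? NO.
Since E[X] ≥ 1, the first-moment bound is inconclusive at n = 17; it does NOT by itself certify R_4(4) > 17.

E[X] = 595/256 ≈ 2.324219; E[X] ≥ 1; first-moment method inconclusive here.


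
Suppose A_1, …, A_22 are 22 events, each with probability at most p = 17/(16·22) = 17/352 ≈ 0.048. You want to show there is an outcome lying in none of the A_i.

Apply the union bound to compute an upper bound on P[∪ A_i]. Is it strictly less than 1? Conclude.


Union bound: P[∪_{i=1}^{22} A_i] ≤ Σ_i P[A_i] ≤ 22·p = 22·(17/352) = 17/16.
Numerically: 17/16 ≈ 1.062.
Is 17/16 < 1? NO.
Since the bound 17/16 is ≥ 1, the union bound is uninformative here; it does NOT by itself certify existence.

22·p = 17/16 ≈ 1.062; existence NOT certified by the union bound.


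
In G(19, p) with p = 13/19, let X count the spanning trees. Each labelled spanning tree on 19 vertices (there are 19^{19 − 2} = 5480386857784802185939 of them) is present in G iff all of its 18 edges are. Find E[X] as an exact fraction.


K_19 has 19^{19 − 2} = 5480386857784802185939 labelled spanning trees.
For each such spanning tree H, let X_H = 1 if all 18 edges of H are present in G. Then P[X_H = 1] = p^{18} = (13/19)^{18} = 112455406951957393129/104127350297911241532841.
By linearity: E[X] = Σ_H E[X_H] = 5480386857784802185939 · p^{18} = 5480386857784802185939 · 112455406951957393129/104127350297911241532841 = 112455406951957393129/19.
Numerically: E[X] ≈ 5.919e+18.

E[X] = 5480386857784802185939 · (13/19)^{18} = 112455406951957393129/19 ≈ 5.919e+18.


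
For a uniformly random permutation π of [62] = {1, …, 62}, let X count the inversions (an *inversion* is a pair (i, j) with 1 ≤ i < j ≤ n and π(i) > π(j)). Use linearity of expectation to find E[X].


Write X = Σ X_I over the C(62, 2) = 1891 pairs i < j, with X_I the indicator of one inversion.
There are 1891 indicators.
For each fixed pair i < j, the values π(i) and π(j) are two distinct elements of {1, …, 62} in uniformly random order; by symmetry P[π(i) > π(j)] = 1/2.
By linearity: E[X] = 1891 · (1/2) = C(62, 2) · (1/2) = 1891/2 = 1891/2 ≈ 945.5000.

E[X] = 1891/2 = 945.5000.


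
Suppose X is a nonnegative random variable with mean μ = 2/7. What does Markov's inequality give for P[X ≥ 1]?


μ = E[X] = 2/7, a = 1.
Markov: P[X ≥ 1] ≤ μ/a = (2/7)/1 = 2/7.
Numerically: ≈ 0.28571.
(Since a = 1 > μ = 0.28571, the bound 2/7 is < 1 and informative.)

P[X ≥ 1] ≤ 2/7 ≈ 0.28571.


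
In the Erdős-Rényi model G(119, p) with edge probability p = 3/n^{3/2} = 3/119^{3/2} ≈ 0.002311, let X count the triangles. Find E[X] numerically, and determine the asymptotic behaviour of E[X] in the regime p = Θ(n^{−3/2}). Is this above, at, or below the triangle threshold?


Number of potential triangles: C(119, 3) = 273819.
Each occurs with probability p³ ≈ (0.002311)³ ≈ 1.234248e-08.
By linearity: E[X] = C(119, 3)·p³ ≈ 273819 · 1.234248e-08 ≈ 0.0034.
Since α = 3/2 > 1, p = c/n^{3/2} = o(1/n) is below the triangle threshold p ~ 1/n. Asymptotically E[X] ~ (c³/6)·n^{3(1−α)} = (3³/6)·n^{-1.5} → 0, so by Markov's inequality G has no triangles w.h.p.

E[X] ≈ 0.0034; in regime p = Θ(1/n^{3/2}) E[X] tends to 0 (below the triangle threshold p ~ 1/n).


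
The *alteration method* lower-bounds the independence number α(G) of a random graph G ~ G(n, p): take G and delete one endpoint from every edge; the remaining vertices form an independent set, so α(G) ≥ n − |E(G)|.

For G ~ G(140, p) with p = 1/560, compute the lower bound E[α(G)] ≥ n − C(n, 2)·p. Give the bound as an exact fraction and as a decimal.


E[|E(G)|] = C(140, 2)·p = 9730 · (1/560) = 139/8.
E[α(G)] ≥ n − E[|E(G)|] = 140 − 139/8 = 981/8.
Numerically: ≈ 122.6250.
(This is only a lower bound; the true E[α(G)] may be larger.)

E[α(G)] ≥ 981/8 ≈ 122.6250.


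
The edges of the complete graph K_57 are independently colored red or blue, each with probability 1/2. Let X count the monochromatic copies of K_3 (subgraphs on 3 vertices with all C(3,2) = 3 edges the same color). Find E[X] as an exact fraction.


Let X = Σ_S X_S over the C(57, 3) = 29260 subsets S of size 3, where X_S = 1 if the K_3 on S is monochromatic.
For a fixed S, the K_3 on S has C(3, 2) = 3 edges. P[all 3 edges red] = (1/2)^3, and likewise for blue, so P[monochromatic] = 2·(1/2)^3 = 2^{1 − 3} = 1/4.
Summing: E[X] = C(57, 3) · 2^{1 − 3} = 29260 · 1/4 = 7315.
Numerically: E[X] ≈ 7315.000.

E[X] = C(57,3)·2^(1−C(3,2)) = 7315 ≈ 7315.000.


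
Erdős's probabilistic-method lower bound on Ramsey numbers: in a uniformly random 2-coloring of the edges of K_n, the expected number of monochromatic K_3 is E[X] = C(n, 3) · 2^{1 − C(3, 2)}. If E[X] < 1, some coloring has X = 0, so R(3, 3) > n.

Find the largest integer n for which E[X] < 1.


We need C(n, 3) · 2^{1 − 3} < 1, i.e. C(n, 3) < 2^{3 − 1} = 4.
Check values of n near the boundary:
  n = 3: C(3, 3) = 1; 1 < 4? YES
  n = 4: C(4, 3) = 4; 4 < 4? NO
  n = 5: C(5, 3) = 10; 10 < 4? NO
  n = 6: C(6, 3) = 20; 20 < 4? NO
The largest n with C(n, 3) < 4 is n = 3 (where E[X] = 1/4 ≈ 0.250). Hence R(3, 3) > 3, i.e. R(3, 3) ≥ 4.

Largest n = 3; hence R(3, 3) > 3.


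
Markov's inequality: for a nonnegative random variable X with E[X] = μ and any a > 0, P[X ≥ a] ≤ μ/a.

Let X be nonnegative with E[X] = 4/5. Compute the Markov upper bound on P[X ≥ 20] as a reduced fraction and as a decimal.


μ = E[X] = 4/5, a = 20.
Markov: P[X ≥ 20] ≤ μ/a = (4/5)/20 = 1/25.
Numerically: ≈ 0.040.
(Since a = 20 > μ = 0.800, the bound 1/25 is < 1 and informative.)

P[X ≥ 20] ≤ 1/25 ≈ 0.040.


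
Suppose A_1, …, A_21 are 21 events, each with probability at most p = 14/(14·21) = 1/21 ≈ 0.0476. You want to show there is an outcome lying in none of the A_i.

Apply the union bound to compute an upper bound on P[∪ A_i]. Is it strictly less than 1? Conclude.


Union bound: P[∪_{i=1}^{21} A_i] ≤ Σ_i P[A_i] ≤ 21·p = 21·(1/21) = 1.
Numerically: 1 ≈ 1.0000.
Is 1 < 1? NO.
Since the bound 1 is ≥ 1, the union bound is uninformative here; it does NOT by itself certify existence.

21·p = 1 ≈ 1.0000; existence NOT certified by the union bound.


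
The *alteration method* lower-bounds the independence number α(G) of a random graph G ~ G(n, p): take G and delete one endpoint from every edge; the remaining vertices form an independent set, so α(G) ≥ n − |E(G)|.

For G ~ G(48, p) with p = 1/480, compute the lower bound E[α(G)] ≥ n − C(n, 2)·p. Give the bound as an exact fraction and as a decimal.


E[|E(G)|] = C(48, 2)·p = 1128 · (1/480) = 47/20.
E[α(G)] ≥ n − E[|E(G)|] = 48 − 47/20 = 913/20.
Numerically: ≈ 45.6500.
(This is only a lower bound; the true E[α(G)] may be larger.)

E[α(G)] ≥ 913/20 ≈ 45.6500.


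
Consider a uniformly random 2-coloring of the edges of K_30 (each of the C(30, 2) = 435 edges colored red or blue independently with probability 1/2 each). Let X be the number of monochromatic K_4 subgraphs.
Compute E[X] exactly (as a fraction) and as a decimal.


Let X = Σ_S X_S over the C(30, 4) = 27405 subsets S of size 4, where X_S = 1 if the K_4 on S is monochromatic.
For a fixed S, the K_4 on S has C(4, 2) = 6 edges. P[all 6 edges red] = (1/2)^6, and likewise for blue, so P[monochromatic] = 2·(1/2)^6 = 2^{1 − 6} = 1/32.
By linearity: E[X] = C(30, 4) · 2^{1 − 6} = 27405 · 1/32 = 27405/32.
Numerically: E[X] ≈ 856.406.

E[X] = C(30,4)·2^(1−C(4,2)) = 27405/32 ≈ 856.406.


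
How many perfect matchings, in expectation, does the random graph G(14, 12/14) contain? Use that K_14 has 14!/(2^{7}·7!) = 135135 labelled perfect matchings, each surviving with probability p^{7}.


K_14 has 14!/(2^{7}·7!) = 135135 labelled perfect matchings.
For each such perfect matching H, let X_H = 1 if all 7 edges of H are present in G. Then P[X_H = 1] = p^{7} = (6/7)^{7} = 279936/823543.
By linearity of expectation: E[X] = Σ_H E[X_H] = 135135 · p^{7} = 135135 · 279936/823543 = 5404164480/117649.
Numerically: E[X] ≈ 45934.6.

E[X] = 135135 · (6/7)^{7} = 5404164480/117649 ≈ 45934.6.


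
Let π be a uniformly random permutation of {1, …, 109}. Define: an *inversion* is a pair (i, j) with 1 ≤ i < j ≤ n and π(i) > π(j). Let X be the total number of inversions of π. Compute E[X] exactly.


Write X = Σ X_I over the C(109, 2) = 5886 pairs i < j, with X_I the indicator of one inversion.
There are 5886 indicators.
For each fixed pair i < j, the values π(i) and π(j) are two distinct elements of {1, …, 109} in uniformly random order; by symmetry P[π(i) > π(j)] = 1/2.
By linearity: E[X] = 5886 · (1/2) = C(109, 2) · (1/2) = 5886/2 = 2943 ≈ 2943.000000.

E[X] = 2943 = 2943.000000.


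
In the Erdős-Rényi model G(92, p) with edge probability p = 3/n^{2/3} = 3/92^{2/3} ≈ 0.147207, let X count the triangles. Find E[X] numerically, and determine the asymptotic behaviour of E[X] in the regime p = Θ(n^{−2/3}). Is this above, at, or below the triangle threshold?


Number of potential triangles: C(92, 3) = 125580.
Each occurs with probability p³ ≈ (0.147207)³ ≈ 3.18998110e-03.
By linearity: E[X] = C(92, 3)·p³ ≈ 125580 · 3.18998110e-03 ≈ 400.597826.
Since α = 2/3 < 1, p = c/n^{2/3} ≫ 1/n is above the triangle threshold p ~ 1/n. Asymptotically E[X] ~ (c³/6)·n^{3(1−α)} = (3³/6)·n^{1} → ∞; triangles are abundant w.h.p.

E[X] ≈ 400.597826; in regime p = Θ(1/n^{2/3}) E[X] diverges (above the triangle threshold p ~ 1/n).


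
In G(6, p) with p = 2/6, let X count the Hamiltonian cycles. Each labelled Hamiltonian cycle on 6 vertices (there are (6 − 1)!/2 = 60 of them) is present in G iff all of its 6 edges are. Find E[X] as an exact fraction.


K_6 has (6 − 1)!/2 = 60 labelled Hamiltonian cycles.
For each such Hamiltonian cycle H, let X_H = 1 if all 6 edges of H are present in G. Then P[X_H = 1] = p^{6} = (1/3)^{6} = 1/729.
By linearity: E[X] = Σ_H E[X_H] = 60 · p^{6} = 60 · 1/729 = 20/243.
Numerically: E[X] ≈ 0.0823045.

E[X] = 60 · (1/3)^{6} = 20/243 ≈ 0.0823045.


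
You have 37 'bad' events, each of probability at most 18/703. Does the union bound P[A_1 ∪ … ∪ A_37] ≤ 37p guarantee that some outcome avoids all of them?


Union bound: P[∪_{i=1}^{37} A_i] ≤ Σ_i P[A_i] ≤ 37·p = 37·(18/703) = 18/19.
Numerically: 18/19 ≈ 0.9474.
Is 18/19 < 1? YES.
Since P[∪ A_i] ≤ 18/19 < 1, the complement has P[∩ A_i^c] ≥ 1 − 18/19 = 1/19 > 0, so some outcome avoids every A_i.

37·p = 18/19 ≈ 0.9474; existence CERTIFIED by the union bound.


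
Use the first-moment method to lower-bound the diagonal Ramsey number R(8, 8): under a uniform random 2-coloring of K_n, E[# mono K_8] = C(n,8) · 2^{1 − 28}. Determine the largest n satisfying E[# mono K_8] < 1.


We need C(n, 8) · 2^{1 − 28} < 1, i.e. C(n, 8) < 2^{28 − 1} = 134217728.
Check values of n near the boundary:
  n = 37: C(37, 8) = 38608020; 38608020 < 134217728? YES
  n = 38: C(38, 8) = 48903492; 48903492 < 134217728? YES
  n = 39: C(39, 8) = 61523748; 61523748 < 134217728? YES
  n = 40: C(40, 8) = 76904685; 76904685 < 134217728? YES
  n = 41: C(41, 8) = 95548245; 95548245 < 134217728? YES
  n = 42: C(42, 8) = 118030185; 118030185 < 134217728? YES
  n = 43: C(43, 8) = 145008513; 145008513 < 134217728? NO
  n = 44: C(44, 8) = 177232627; 177232627 < 134217728? NO
The largest n with C(n, 8) < 134217728 is n = 42 (where E[X] = 118030185/134217728 ≈ 0.8793934). Hence R(8, 8) > 42, i.e. R(8, 8) ≥ 43.

Largest n = 42; hence R(8, 8) > 42.


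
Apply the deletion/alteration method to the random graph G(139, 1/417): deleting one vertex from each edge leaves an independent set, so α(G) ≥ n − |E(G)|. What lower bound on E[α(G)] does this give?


E[|E(G)|] = C(139, 2)·p = 9591 · (1/417) = 23.
E[α(G)] ≥ n − E[|E(G)|] = 139 − 23 = 116.
Numerically: ≈ 116.000.
(This is only a lower bound; the true E[α(G)] may be larger.)

E[α(G)] ≥ 116 ≈ 116.000.
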